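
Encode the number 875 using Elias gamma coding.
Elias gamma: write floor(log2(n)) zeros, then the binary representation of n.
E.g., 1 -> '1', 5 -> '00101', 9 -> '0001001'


num_bits = floor(log2(875)) + 1 = 10
leading_zeros = num_bits - 1 = 9
binary(875) = 1101101011

Elias gamma(875) = '000000000' + '1101101011' = 0000000001101101011 (19 bits)


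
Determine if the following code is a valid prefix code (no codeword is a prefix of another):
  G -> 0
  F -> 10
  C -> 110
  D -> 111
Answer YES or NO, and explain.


Checking each pair (does one codeword prefix another?):
  G='0' vs F='10': no prefix
  G='0' vs C='110': no prefix
  G='0' vs D='111': no prefix
  F='10' vs G='0': no prefix
  F='10' vs C='110': no prefix
  F='10' vs D='111': no prefix
  C='110' vs G='0': no prefix
  C='110' vs F='10': no prefix
  C='110' vs D='111': no prefix
  D='111' vs G='0': no prefix
  D='111' vs F='10': no prefix
  D='111' vs C='110': no prefix
No violation found over all pairs.

YES -- this is a valid prefix code. No codeword is a prefix of any other codeword.


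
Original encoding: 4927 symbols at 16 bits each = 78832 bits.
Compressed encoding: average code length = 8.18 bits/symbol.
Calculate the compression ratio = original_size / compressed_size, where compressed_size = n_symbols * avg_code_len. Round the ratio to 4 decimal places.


original_size = n_symbols * orig_bits = 4927 * 16 = 78832 bits
compressed_size = n_symbols * avg_code_len = 4927 * 8.18 = 40302.86 bits
ratio = original_size / compressed_size = 78832 / 40302.86 = 1.956

Compression ratio = 1.956


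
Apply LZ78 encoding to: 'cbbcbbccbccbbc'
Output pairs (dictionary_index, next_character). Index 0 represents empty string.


LZ78 encoding steps:
Dictionary: {0: ''}
Step 1: w='' (idx 0), next='c' -> output (0, 'c'), add 'c' as idx 1
Step 2: w='' (idx 0), next='b' -> output (0, 'b'), add 'b' as idx 2
Step 3: w='b' (idx 2), next='c' -> output (2, 'c'), add 'bc' as idx 3
Step 4: w='b' (idx 2), next='b' -> output (2, 'b'), add 'bb' as idx 4
Step 5: w='c' (idx 1), next='c' -> output (1, 'c'), add 'cc' as idx 5
Step 6: w='bc' (idx 3), next='c' -> output (3, 'c'), add 'bcc' as idx 6
Step 7: w='bb' (idx 4), next='c' -> output (4, 'c'), add 'bbc' as idx 7


Encoded: [(0, 'c'), (0, 'b'), (2, 'c'), (2, 'b'), (1, 'c'), (3, 'c'), (4, 'c')]


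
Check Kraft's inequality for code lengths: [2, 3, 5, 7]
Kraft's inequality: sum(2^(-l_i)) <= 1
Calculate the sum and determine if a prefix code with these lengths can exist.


Sum = 2^(-2) + 2^(-3) + 2^(-5) + 2^(-7)
    = 0.25 + 0.125 + 0.03125 + 0.0078125
    = 53/128 = 0.4140625
Since 0.4140625 <= 1, Kraft's inequality IS satisfied.
A prefix code with these lengths CAN exist.

Kraft sum = 0.4140625. Satisfied.


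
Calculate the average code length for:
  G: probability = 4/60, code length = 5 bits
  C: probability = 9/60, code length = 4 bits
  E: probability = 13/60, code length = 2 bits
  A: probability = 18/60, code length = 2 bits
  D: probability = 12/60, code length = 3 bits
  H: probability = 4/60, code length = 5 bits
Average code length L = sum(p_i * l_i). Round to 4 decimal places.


Weighted contributions p_i * l_i:
  G: (4/60) * 5 = 20/60
  C: (9/60) * 4 = 36/60
  E: (13/60) * 2 = 26/60
  A: (18/60) * 2 = 36/60
  D: (12/60) * 3 = 36/60
  H: (4/60) * 5 = 20/60
Sum = (20 + 36 + 26 + 36 + 36 + 20)/60 = 174/60

L = 174/60 = 2.9000 bits/symbol


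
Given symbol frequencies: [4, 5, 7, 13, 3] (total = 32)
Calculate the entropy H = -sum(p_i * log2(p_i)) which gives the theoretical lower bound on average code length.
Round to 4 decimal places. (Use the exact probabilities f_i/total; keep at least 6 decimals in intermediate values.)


Per-symbol terms -p_i * log2(p_i) with p_i = f_i/32:
  p = 4/32 = 0.125000: log2(p) = -3.000000, -p*log2(p) = 0.375000
  p = 5/32 = 0.156250: log2(p) = -2.678072, -p*log2(p) = 0.418449
  p = 7/32 = 0.218750: log2(p) = -2.192645, -p*log2(p) = 0.479641
  p = 13/32 = 0.406250: log2(p) = -1.299560, -p*log2(p) = 0.527946
  p = 3/32 = 0.093750: log2(p) = -3.415037, -p*log2(p) = 0.320160
H = 0.375000 + 0.418449 + 0.479641 + 0.527946 + 0.320160 = 2.121196

H = 2.1212 bits/symbol


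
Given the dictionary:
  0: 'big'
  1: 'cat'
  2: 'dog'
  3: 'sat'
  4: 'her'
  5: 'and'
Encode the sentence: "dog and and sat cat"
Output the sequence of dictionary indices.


Look up each word in the dictionary:
  'dog' -> 2
  'and' -> 5
  'and' -> 5
  'sat' -> 3
  'cat' -> 1

Encoded: [2, 5, 5, 3, 1]


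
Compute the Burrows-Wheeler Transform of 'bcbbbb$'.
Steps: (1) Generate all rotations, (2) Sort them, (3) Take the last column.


Rotations (sorted):
  0: $bcbbbb -> last char: b
  1: b$bcbbb -> last char: b
  2: bb$bcbb -> last char: b
  3: bbb$bcb -> last char: b
  4: bbbb$bc -> last char: c
  5: bcbbbb$ -> last char: $
  6: cbbbb$b -> last char: b


BWT = bbbbc$b


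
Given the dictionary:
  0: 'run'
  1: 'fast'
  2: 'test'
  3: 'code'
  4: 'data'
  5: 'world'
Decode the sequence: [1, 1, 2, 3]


Look up each index in the dictionary:
  1 -> 'fast'
  1 -> 'fast'
  2 -> 'test'
  3 -> 'code'

Decoded: "fast fast test code"


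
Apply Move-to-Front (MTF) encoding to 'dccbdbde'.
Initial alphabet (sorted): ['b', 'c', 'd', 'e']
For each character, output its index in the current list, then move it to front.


MTF encoding:
'd': index 2 in ['b', 'c', 'd', 'e'] -> ['d', 'b', 'c', 'e']
'c': index 2 in ['d', 'b', 'c', 'e'] -> ['c', 'd', 'b', 'e']
'c': index 0 in ['c', 'd', 'b', 'e'] -> ['c', 'd', 'b', 'e']
'b': index 2 in ['c', 'd', 'b', 'e'] -> ['b', 'c', 'd', 'e']
'd': index 2 in ['b', 'c', 'd', 'e'] -> ['d', 'b', 'c', 'e']
'b': index 1 in ['d', 'b', 'c', 'e'] -> ['b', 'd', 'c', 'e']
'd': index 1 in ['b', 'd', 'c', 'e'] -> ['d', 'b', 'c', 'e']
'e': index 3 in ['d', 'b', 'c', 'e'] -> ['e', 'd', 'b', 'c']


Output: [2, 2, 0, 2, 2, 1, 1, 3]


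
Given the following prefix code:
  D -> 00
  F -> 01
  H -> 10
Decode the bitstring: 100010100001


Decoding step by step:
Bits 10 -> H
Bits 00 -> D
Bits 10 -> H
Bits 10 -> H
Bits 00 -> D
Bits 01 -> F


Decoded message: HDHHDF


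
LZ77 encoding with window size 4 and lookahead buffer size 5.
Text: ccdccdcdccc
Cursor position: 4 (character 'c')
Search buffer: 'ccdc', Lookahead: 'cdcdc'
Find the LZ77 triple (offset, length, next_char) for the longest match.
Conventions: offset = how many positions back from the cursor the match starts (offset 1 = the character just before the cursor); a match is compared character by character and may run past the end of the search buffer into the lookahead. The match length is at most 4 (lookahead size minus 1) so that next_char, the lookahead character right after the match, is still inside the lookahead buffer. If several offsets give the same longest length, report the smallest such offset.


Try each offset into the search buffer:
  offset=1 (pos 3, char 'c'): match length 1
  offset=2 (pos 2, char 'd'): match length 0
  offset=3 (pos 1, char 'c'): match length 3
  offset=4 (pos 0, char 'c'): match length 1
Longest match has length 3 at offset 3.
next_char = character at position 4 + 3 = 7 -> 'd'

Best match: offset=3, length=3 (matching 'cdc' starting at position 1)
LZ77 triple: (3, 3, 'd')


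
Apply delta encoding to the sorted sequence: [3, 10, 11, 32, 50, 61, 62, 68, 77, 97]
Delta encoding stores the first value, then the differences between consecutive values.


First value: 3
Deltas:
  10 - 3 = 7
  11 - 10 = 1
  32 - 11 = 21
  50 - 32 = 18
  61 - 50 = 11
  62 - 61 = 1
  68 - 62 = 6
  77 - 68 = 9
  97 - 77 = 20


Delta encoded: [3, 7, 1, 21, 18, 11, 1, 6, 9, 20]


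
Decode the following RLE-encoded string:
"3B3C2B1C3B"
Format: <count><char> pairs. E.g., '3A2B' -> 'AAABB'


Expanding each <count><char> pair:
  3B -> 'BBB'
  3C -> 'CCC'
  2B -> 'BB'
  1C -> 'C'
  3B -> 'BBB'

Decoded = BBBCCCBBCBBB


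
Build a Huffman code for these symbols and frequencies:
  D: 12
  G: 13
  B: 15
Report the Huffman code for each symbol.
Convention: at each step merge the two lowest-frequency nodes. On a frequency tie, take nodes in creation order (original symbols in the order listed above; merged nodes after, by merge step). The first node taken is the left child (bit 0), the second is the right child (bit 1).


Huffman tree construction:
Step 1: Merge D(12) + G(13) = 25
Step 2: Merge B(15) + (D+G)(25) = 40
Read each symbol's code off the tree from the root (left child = 0, right child = 1).

Codes:
  D: 10 (length 2)
  G: 11 (length 2)
  B: 0 (length 1)
Average code length: 65/40 = 1.6250 bits/symbol


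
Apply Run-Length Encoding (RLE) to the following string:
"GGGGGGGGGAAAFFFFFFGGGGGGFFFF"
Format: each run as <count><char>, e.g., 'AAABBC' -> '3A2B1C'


Scanning runs left to right:
  i=0: run of 'G' x 9 -> '9G'
  i=9: run of 'A' x 3 -> '3A'
  i=12: run of 'F' x 6 -> '6F'
  i=18: run of 'G' x 6 -> '6G'
  i=24: run of 'F' x 4 -> '4F'

RLE = 9G3A6F6G4F


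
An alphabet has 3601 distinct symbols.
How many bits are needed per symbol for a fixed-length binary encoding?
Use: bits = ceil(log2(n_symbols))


log2(3601) = 11.8142
Bracket: 2^11 = 2048 < 3601 <= 2^12 = 4096
So ceil(log2(3601)) = 12

bits = ceil(log2(3601)) = ceil(11.8142) = 12 bits


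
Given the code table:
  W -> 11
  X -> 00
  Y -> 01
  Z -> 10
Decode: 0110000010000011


Decoding:
01 -> Y
10 -> Z
00 -> X
00 -> X
10 -> Z
00 -> X
00 -> X
11 -> W


Result: YZXXZXXW


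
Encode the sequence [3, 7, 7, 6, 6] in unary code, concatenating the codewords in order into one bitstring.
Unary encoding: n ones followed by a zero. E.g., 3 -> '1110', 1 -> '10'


Encode each number as n ones followed by a terminating 0:
  3 -> 1110 (4 bits)
  7 -> 11111110 (8 bits)
  7 -> 11111110 (8 bits)
  6 -> 1111110 (7 bits)
  6 -> 1111110 (7 bits)
Total length = 4 + 8 + 8 + 7 + 7 = 34 bits.

Unary([3, 7, 7, 6, 6]) = 1110111111101111111011111101111110 (34 bits)


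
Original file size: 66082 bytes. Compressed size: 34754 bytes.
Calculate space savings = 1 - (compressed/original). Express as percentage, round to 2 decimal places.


ratio = compressed/original = 34754/66082 = 0.525922
savings = 1 - ratio = 1 - 0.525922 = 0.474078
as a percentage: 0.474078 * 100 = 47.41%

Space savings = 1 - 34754/66082 = 47.41%


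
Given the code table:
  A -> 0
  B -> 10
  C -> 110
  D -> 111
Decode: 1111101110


Decoding:
111 -> D
110 -> C
111 -> D
0 -> A


Result: DCDA


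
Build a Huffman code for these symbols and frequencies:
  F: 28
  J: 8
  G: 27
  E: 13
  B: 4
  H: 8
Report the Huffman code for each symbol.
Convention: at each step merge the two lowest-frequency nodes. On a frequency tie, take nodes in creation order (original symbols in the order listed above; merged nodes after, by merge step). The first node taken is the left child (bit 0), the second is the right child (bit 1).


Huffman tree construction:
Step 1: Merge B(4) + J(8) = 12
Step 2: Merge H(8) + (B+J)(12) = 20
Step 3: Merge E(13) + (H+(B+J))(20) = 33
Step 4: Merge G(27) + F(28) = 55
Step 5: Merge (E+(H+(B+J)))(33) + (G+F)(55) = 88
Read each symbol's code off the tree from the root (left child = 0, right child = 1).

Codes:
  F: 11 (length 2)
  J: 0111 (length 4)
  G: 10 (length 2)
  E: 00 (length 2)
  B: 0110 (length 4)
  H: 010 (length 3)
Average code length: 208/88 = 2.3636 bits/symbol


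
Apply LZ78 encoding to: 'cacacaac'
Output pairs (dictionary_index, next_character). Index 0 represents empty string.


LZ78 encoding steps:
Dictionary: {0: ''}
Step 1: w='' (idx 0), next='c' -> output (0, 'c'), add 'c' as idx 1
Step 2: w='' (idx 0), next='a' -> output (0, 'a'), add 'a' as idx 2
Step 3: w='c' (idx 1), next='a' -> output (1, 'a'), add 'ca' as idx 3
Step 4: w='ca' (idx 3), next='a' -> output (3, 'a'), add 'caa' as idx 4
Step 5: w='c' (idx 1), end of input -> output (1, '')


Encoded: [(0, 'c'), (0, 'a'), (1, 'a'), (3, 'a'), (1, '')]


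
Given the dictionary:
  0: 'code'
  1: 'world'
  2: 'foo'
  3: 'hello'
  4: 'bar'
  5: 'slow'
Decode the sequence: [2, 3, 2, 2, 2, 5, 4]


Look up each index in the dictionary:
  2 -> 'foo'
  3 -> 'hello'
  2 -> 'foo'
  2 -> 'foo'
  2 -> 'foo'
  5 -> 'slow'
  4 -> 'bar'

Decoded: "foo hello foo foo foo slow bar"


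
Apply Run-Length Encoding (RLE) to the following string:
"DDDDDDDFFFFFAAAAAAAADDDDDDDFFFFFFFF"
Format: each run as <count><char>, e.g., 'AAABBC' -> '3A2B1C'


Scanning runs left to right:
  i=0: run of 'D' x 7 -> '7D'
  i=7: run of 'F' x 5 -> '5F'
  i=12: run of 'A' x 8 -> '8A'
  i=20: run of 'D' x 7 -> '7D'
  i=27: run of 'F' x 8 -> '8F'

RLE = 7D5F8A7D8F


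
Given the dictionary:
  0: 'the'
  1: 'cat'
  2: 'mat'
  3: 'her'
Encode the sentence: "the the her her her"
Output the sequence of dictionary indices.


Look up each word in the dictionary:
  'the' -> 0
  'the' -> 0
  'her' -> 3
  'her' -> 3
  'her' -> 3

Encoded: [0, 0, 3, 3, 3]


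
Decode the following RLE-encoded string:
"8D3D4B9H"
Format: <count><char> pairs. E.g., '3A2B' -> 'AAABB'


Expanding each <count><char> pair:
  8D -> 'DDDDDDDD'
  3D -> 'DDD'
  4B -> 'BBBB'
  9H -> 'HHHHHHHHH'

Decoded = DDDDDDDDDDDBBBBHHHHHHHHH


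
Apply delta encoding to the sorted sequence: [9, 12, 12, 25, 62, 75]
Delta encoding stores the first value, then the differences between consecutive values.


First value: 9
Deltas:
  12 - 9 = 3
  12 - 12 = 0
  25 - 12 = 13
  62 - 25 = 37
  75 - 62 = 13


Delta encoded: [9, 3, 0, 13, 37, 13]


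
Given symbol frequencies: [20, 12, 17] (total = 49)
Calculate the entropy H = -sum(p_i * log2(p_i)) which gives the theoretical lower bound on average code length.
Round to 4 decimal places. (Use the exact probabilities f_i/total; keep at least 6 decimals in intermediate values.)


Per-symbol terms -p_i * log2(p_i) with p_i = f_i/49:
  p = 20/49 = 0.408163: log2(p) = -1.292782, -p*log2(p) = 0.527666
  p = 12/49 = 0.244898: log2(p) = -2.029747, -p*log2(p) = 0.497081
  p = 17/49 = 0.346939: log2(p) = -1.527247, -p*log2(p) = 0.529861
H = 0.527666 + 0.497081 + 0.529861 = 1.554608

H = 1.5546 bits/symbol


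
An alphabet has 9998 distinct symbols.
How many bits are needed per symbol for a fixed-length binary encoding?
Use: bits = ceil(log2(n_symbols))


log2(9998) = 13.2874
Bracket: 2^13 = 8192 < 9998 <= 2^14 = 16384
So ceil(log2(9998)) = 14

bits = ceil(log2(9998)) = ceil(13.2874) = 14 bits


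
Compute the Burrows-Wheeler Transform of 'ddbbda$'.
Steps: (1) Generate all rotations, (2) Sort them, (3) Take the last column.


Rotations (sorted):
  0: $ddbbda -> last char: a
  1: a$ddbbd -> last char: d
  2: bbda$dd -> last char: d
  3: bda$ddb -> last char: b
  4: da$ddbb -> last char: b
  5: dbbda$d -> last char: d
  6: ddbbda$ -> last char: $


BWT = addbbd$


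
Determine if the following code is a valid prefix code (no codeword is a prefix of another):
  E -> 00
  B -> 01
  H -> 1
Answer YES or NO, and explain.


Checking each pair (does one codeword prefix another?):
  E='00' vs B='01': no prefix
  E='00' vs H='1': no prefix
  B='01' vs E='00': no prefix
  B='01' vs H='1': no prefix
  H='1' vs E='00': no prefix
  H='1' vs B='01': no prefix
No violation found over all pairs.

YES -- this is a valid prefix code. No codeword is a prefix of any other codeword.


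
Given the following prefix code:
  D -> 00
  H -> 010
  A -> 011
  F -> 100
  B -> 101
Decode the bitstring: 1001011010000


Decoding step by step:
Bits 100 -> F
Bits 101 -> B
Bits 101 -> B
Bits 00 -> D
Bits 00 -> D


Decoded message: FBBDD


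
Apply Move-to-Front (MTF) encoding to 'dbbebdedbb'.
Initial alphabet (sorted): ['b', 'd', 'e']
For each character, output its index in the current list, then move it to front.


MTF encoding:
'd': index 1 in ['b', 'd', 'e'] -> ['d', 'b', 'e']
'b': index 1 in ['d', 'b', 'e'] -> ['b', 'd', 'e']
'b': index 0 in ['b', 'd', 'e'] -> ['b', 'd', 'e']
'e': index 2 in ['b', 'd', 'e'] -> ['e', 'b', 'd']
'b': index 1 in ['e', 'b', 'd'] -> ['b', 'e', 'd']
'd': index 2 in ['b', 'e', 'd'] -> ['d', 'b', 'e']
'e': index 2 in ['d', 'b', 'e'] -> ['e', 'd', 'b']
'd': index 1 in ['e', 'd', 'b'] -> ['d', 'e', 'b']
'b': index 2 in ['d', 'e', 'b'] -> ['b', 'd', 'e']
'b': index 0 in ['b', 'd', 'e'] -> ['b', 'd', 'e']


Output: [1, 1, 0, 2, 1, 2, 2, 1, 2, 0]


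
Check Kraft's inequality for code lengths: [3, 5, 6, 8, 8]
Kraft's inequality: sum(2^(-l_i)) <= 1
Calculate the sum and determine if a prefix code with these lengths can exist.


Sum = 2^(-3) + 2^(-5) + 2^(-6) + 2^(-8) + 2^(-8)
    = 0.125 + 0.03125 + 0.015625 + 0.00390625 + 0.00390625
    = 46/256 = 0.1796875
Since 0.1796875 <= 1, Kraft's inequality IS satisfied.
A prefix code with these lengths CAN exist.

Kraft sum = 0.1796875. Satisfied.


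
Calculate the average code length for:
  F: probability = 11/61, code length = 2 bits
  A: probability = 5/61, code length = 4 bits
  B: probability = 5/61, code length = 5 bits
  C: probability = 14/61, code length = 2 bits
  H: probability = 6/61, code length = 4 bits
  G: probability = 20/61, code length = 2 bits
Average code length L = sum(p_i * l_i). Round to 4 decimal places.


Weighted contributions p_i * l_i:
  F: (11/61) * 2 = 22/61
  A: (5/61) * 4 = 20/61
  B: (5/61) * 5 = 25/61
  C: (14/61) * 2 = 28/61
  H: (6/61) * 4 = 24/61
  G: (20/61) * 2 = 40/61
Sum = (22 + 20 + 25 + 28 + 24 + 40)/61 = 159/61

L = 159/61 = 2.6066 bits/symbol


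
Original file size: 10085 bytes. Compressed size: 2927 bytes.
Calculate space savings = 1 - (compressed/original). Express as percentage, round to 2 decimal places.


ratio = compressed/original = 2927/10085 = 0.290233
savings = 1 - ratio = 1 - 0.290233 = 0.709767
as a percentage: 0.709767 * 100 = 70.98%

Space savings = 1 - 2927/10085 = 70.98%


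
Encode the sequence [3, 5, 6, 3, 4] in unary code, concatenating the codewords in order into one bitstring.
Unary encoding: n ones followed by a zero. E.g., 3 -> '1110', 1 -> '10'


Encode each number as n ones followed by a terminating 0:
  3 -> 1110 (4 bits)
  5 -> 111110 (6 bits)
  6 -> 1111110 (7 bits)
  3 -> 1110 (4 bits)
  4 -> 11110 (5 bits)
Total length = 4 + 6 + 7 + 4 + 5 = 26 bits.

Unary([3, 5, 6, 3, 4]) = 11101111101111110111011110 (26 bits)


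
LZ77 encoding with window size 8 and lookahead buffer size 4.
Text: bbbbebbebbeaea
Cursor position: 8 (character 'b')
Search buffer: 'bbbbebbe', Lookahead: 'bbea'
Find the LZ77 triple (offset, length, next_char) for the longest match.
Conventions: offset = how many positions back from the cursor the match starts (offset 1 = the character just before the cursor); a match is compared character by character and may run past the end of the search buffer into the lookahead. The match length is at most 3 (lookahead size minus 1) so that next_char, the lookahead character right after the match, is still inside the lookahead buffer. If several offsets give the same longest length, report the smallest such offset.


Try each offset into the search buffer:
  offset=1 (pos 7, char 'e'): match length 0
  offset=2 (pos 6, char 'b'): match length 1
  offset=3 (pos 5, char 'b'): match length 3
  offset=4 (pos 4, char 'e'): match length 0
  offset=5 (pos 3, char 'b'): match length 1
  offset=6 (pos 2, char 'b'): match length 3
  offset=7 (pos 1, char 'b'): match length 2
  offset=8 (pos 0, char 'b'): match length 2
Longest match has length 3, found at offsets 3, 6; take the smallest, offset 3.
next_char = character at position 8 + 3 = 11 -> 'a'

Best match: offset=3, length=3 (matching 'bbe' starting at position 5)
LZ77 triple: (3, 3, 'a')


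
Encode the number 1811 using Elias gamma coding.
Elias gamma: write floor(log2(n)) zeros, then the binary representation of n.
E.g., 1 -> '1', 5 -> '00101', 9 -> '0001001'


num_bits = floor(log2(1811)) + 1 = 11
leading_zeros = num_bits - 1 = 10
binary(1811) = 11100010011

Elias gamma(1811) = '0000000000' + '11100010011' = 000000000011100010011 (21 bits)


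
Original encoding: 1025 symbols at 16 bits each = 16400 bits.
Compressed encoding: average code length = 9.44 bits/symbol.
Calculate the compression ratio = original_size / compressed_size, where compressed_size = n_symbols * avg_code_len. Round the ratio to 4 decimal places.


original_size = n_symbols * orig_bits = 1025 * 16 = 16400 bits
compressed_size = n_symbols * avg_code_len = 1025 * 9.44 = 9676.0 bits
ratio = original_size / compressed_size = 16400 / 9676.0 = 1.6949

Compression ratio = 1.6949


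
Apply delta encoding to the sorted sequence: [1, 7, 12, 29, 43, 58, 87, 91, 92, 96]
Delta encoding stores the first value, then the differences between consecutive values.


First value: 1
Deltas:
  7 - 1 = 6
  12 - 7 = 5
  29 - 12 = 17
  43 - 29 = 14
  58 - 43 = 15
  87 - 58 = 29
  91 - 87 = 4
  92 - 91 = 1
  96 - 92 = 4


Delta encoded: [1, 6, 5, 17, 14, 15, 29, 4, 1, 4]


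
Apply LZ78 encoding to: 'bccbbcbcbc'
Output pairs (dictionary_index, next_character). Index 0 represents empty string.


LZ78 encoding steps:
Dictionary: {0: ''}
Step 1: w='' (idx 0), next='b' -> output (0, 'b'), add 'b' as idx 1
Step 2: w='' (idx 0), next='c' -> output (0, 'c'), add 'c' as idx 2
Step 3: w='c' (idx 2), next='b' -> output (2, 'b'), add 'cb' as idx 3
Step 4: w='b' (idx 1), next='c' -> output (1, 'c'), add 'bc' as idx 4
Step 5: w='bc' (idx 4), next='b' -> output (4, 'b'), add 'bcb' as idx 5
Step 6: w='c' (idx 2), end of input -> output (2, '')


Encoded: [(0, 'b'), (0, 'c'), (2, 'b'), (1, 'c'), (4, 'b'), (2, '')]


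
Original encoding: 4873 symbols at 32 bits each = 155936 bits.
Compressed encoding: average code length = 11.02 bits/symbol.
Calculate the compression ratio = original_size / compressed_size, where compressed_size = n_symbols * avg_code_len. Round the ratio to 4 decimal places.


original_size = n_symbols * orig_bits = 4873 * 32 = 155936 bits
compressed_size = n_symbols * avg_code_len = 4873 * 11.02 = 53700.46 bits
ratio = original_size / compressed_size = 155936 / 53700.46 = 2.9038

Compression ratio = 2.9038


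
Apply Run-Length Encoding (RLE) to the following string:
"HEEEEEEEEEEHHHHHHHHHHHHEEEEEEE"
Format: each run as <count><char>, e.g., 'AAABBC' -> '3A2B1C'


Scanning runs left to right:
  i=0: run of 'H' x 1 -> '1H'
  i=1: run of 'E' x 10 -> '10E'
  i=11: run of 'H' x 12 -> '12H'
  i=23: run of 'E' x 7 -> '7E'

RLE = 1H10E12H7E


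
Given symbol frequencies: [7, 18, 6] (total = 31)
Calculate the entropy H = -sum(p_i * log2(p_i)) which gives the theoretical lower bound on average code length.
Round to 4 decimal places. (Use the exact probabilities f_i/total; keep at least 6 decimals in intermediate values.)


Per-symbol terms -p_i * log2(p_i) with p_i = f_i/31:
  p = 7/31 = 0.225806: log2(p) = -2.146841, -p*log2(p) = 0.484771
  p = 18/31 = 0.580645: log2(p) = -0.784271, -p*log2(p) = 0.455383
  p = 6/31 = 0.193548: log2(p) = -2.369234, -p*log2(p) = 0.458561
H = 0.484771 + 0.455383 + 0.458561 = 1.398715

H = 1.3987 bits/symbol


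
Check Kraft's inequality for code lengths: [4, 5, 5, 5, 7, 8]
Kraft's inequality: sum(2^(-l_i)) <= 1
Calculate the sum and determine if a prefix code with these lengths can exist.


Sum = 2^(-4) + 2^(-5) + 2^(-5) + 2^(-5) + 2^(-7) + 2^(-8)
    = 0.0625 + 0.03125 + 0.03125 + 0.03125 + 0.0078125 + 0.00390625
    = 43/256 = 0.16796875
Since 0.16796875 <= 1, Kraft's inequality IS satisfied.
A prefix code with these lengths CAN exist.

Kraft sum = 0.16796875. Satisfied.


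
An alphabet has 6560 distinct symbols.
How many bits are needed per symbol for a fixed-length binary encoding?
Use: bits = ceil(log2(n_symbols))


log2(6560) = 12.6795
Bracket: 2^12 = 4096 < 6560 <= 2^13 = 8192
So ceil(log2(6560)) = 13

bits = ceil(log2(6560)) = ceil(12.6795) = 13 bits


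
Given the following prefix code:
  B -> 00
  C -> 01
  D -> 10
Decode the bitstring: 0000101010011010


Decoding step by step:
Bits 00 -> B
Bits 00 -> B
Bits 10 -> D
Bits 10 -> D
Bits 10 -> D
Bits 01 -> C
Bits 10 -> D
Bits 10 -> D


Decoded message: BBDDDCDD


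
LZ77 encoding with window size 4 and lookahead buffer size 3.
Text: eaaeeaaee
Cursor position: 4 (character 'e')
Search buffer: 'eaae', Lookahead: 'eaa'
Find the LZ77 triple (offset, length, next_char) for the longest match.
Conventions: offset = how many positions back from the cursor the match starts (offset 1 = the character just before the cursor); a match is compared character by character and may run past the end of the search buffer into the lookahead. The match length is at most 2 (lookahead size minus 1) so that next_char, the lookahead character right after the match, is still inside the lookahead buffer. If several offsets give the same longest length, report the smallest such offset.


Try each offset into the search buffer:
  offset=1 (pos 3, char 'e'): match length 1
  offset=2 (pos 2, char 'a'): match length 0
  offset=3 (pos 1, char 'a'): match length 0
  offset=4 (pos 0, char 'e'): match length 2
Longest match has length 2 at offset 4.
next_char = character at position 4 + 2 = 6 -> 'a'

Best match: offset=4, length=2 (matching 'ea' starting at position 0)
LZ77 triple: (4, 2, 'a')


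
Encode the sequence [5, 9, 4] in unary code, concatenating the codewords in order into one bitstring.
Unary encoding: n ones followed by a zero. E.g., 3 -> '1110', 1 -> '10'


Encode each number as n ones followed by a terminating 0:
  5 -> 111110 (6 bits)
  9 -> 1111111110 (10 bits)
  4 -> 11110 (5 bits)
Total length = 6 + 10 + 5 = 21 bits.

Unary([5, 9, 4]) = 111110111111111011110 (21 bits)


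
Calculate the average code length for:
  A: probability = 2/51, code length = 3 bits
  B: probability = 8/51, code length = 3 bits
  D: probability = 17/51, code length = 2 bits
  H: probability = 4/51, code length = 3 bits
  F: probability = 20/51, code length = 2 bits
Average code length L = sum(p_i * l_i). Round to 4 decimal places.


Weighted contributions p_i * l_i:
  A: (2/51) * 3 = 6/51
  B: (8/51) * 3 = 24/51
  D: (17/51) * 2 = 34/51
  H: (4/51) * 3 = 12/51
  F: (20/51) * 2 = 40/51
Sum = (6 + 24 + 34 + 12 + 40)/51 = 116/51

L = 116/51 = 2.2745 bits/symbol


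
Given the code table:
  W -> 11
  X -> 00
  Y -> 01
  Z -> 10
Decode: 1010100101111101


Decoding:
10 -> Z
10 -> Z
10 -> Z
01 -> Y
01 -> Y
11 -> W
11 -> W
01 -> Y


Result: ZZZYYWWY


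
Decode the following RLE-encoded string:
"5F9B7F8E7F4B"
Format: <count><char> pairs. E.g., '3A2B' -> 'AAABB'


Expanding each <count><char> pair:
  5F -> 'FFFFF'
  9B -> 'BBBBBBBBB'
  7F -> 'FFFFFFF'
  8E -> 'EEEEEEEE'
  7F -> 'FFFFFFF'
  4B -> 'BBBB'

Decoded = FFFFFBBBBBBBBBFFFFFFFEEEEEEEEFFFFFFFBBBB


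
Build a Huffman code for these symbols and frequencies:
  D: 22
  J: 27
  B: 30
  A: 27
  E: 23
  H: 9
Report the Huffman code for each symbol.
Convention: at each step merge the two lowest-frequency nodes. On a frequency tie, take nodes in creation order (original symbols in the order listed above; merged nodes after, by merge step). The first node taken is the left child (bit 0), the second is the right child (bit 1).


Huffman tree construction:
Step 1: Merge H(9) + D(22) = 31
Step 2: Merge E(23) + J(27) = 50
Step 3: Merge A(27) + B(30) = 57
Step 4: Merge (H+D)(31) + (E+J)(50) = 81
Step 5: Merge (A+B)(57) + ((H+D)+(E+J))(81) = 138
Read each symbol's code off the tree from the root (left child = 0, right child = 1).

Codes:
  D: 101 (length 3)
  J: 111 (length 3)
  B: 01 (length 2)
  A: 00 (length 2)
  E: 110 (length 3)
  H: 100 (length 3)
Average code length: 357/138 = 2.5870 bits/symbol


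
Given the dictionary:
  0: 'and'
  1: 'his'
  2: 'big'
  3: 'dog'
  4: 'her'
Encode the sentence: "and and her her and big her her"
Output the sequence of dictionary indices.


Look up each word in the dictionary:
  'and' -> 0
  'and' -> 0
  'her' -> 4
  'her' -> 4
  'and' -> 0
  'big' -> 2
  'her' -> 4
  'her' -> 4

Encoded: [0, 0, 4, 4, 0, 2, 4, 4]


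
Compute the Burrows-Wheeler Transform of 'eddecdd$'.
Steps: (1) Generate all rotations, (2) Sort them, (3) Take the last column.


Rotations (sorted):
  0: $eddecdd -> last char: d
  1: cdd$edde -> last char: e
  2: d$eddecd -> last char: d
  3: dd$eddec -> last char: c
  4: ddecdd$e -> last char: e
  5: decdd$ed -> last char: d
  6: ecdd$edd -> last char: d
  7: eddecdd$ -> last char: $


BWT = dedcedd$


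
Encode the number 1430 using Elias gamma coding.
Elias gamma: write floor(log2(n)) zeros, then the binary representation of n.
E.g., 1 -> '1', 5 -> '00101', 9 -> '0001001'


num_bits = floor(log2(1430)) + 1 = 11
leading_zeros = num_bits - 1 = 10
binary(1430) = 10110010110

Elias gamma(1430) = '0000000000' + '10110010110' = 000000000010110010110 (21 bits)


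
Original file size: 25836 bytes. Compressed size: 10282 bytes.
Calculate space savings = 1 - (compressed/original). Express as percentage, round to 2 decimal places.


ratio = compressed/original = 10282/25836 = 0.397972
savings = 1 - ratio = 1 - 0.397972 = 0.602028
as a percentage: 0.602028 * 100 = 60.2%

Space savings = 1 - 10282/25836 = 60.2%


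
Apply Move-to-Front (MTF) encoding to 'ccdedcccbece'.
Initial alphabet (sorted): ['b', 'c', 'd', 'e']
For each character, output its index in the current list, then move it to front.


MTF encoding:
'c': index 1 in ['b', 'c', 'd', 'e'] -> ['c', 'b', 'd', 'e']
'c': index 0 in ['c', 'b', 'd', 'e'] -> ['c', 'b', 'd', 'e']
'd': index 2 in ['c', 'b', 'd', 'e'] -> ['d', 'c', 'b', 'e']
'e': index 3 in ['d', 'c', 'b', 'e'] -> ['e', 'd', 'c', 'b']
'd': index 1 in ['e', 'd', 'c', 'b'] -> ['d', 'e', 'c', 'b']
'c': index 2 in ['d', 'e', 'c', 'b'] -> ['c', 'd', 'e', 'b']
'c': index 0 in ['c', 'd', 'e', 'b'] -> ['c', 'd', 'e', 'b']
'c': index 0 in ['c', 'd', 'e', 'b'] -> ['c', 'd', 'e', 'b']
'b': index 3 in ['c', 'd', 'e', 'b'] -> ['b', 'c', 'd', 'e']
'e': index 3 in ['b', 'c', 'd', 'e'] -> ['e', 'b', 'c', 'd']
'c': index 2 in ['e', 'b', 'c', 'd'] -> ['c', 'e', 'b', 'd']
'e': index 1 in ['c', 'e', 'b', 'd'] -> ['e', 'c', 'b', 'd']


Output: [1, 0, 2, 3, 1, 2, 0, 0, 3, 3, 2, 1]


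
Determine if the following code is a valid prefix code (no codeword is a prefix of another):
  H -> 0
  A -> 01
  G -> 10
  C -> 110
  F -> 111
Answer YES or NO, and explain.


Checking each pair (does one codeword prefix another?):
  H='0' vs A='01': prefix -- VIOLATION

NO -- this is NOT a valid prefix code. H (0) is a prefix of A (01).


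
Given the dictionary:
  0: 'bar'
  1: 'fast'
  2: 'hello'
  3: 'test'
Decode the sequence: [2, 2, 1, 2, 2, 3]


Look up each index in the dictionary:
  2 -> 'hello'
  2 -> 'hello'
  1 -> 'fast'
  2 -> 'hello'
  2 -> 'hello'
  3 -> 'test'

Decoded: "hello hello fast hello hello test"


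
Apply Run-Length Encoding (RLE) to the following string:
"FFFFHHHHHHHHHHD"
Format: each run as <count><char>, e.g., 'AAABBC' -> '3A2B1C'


Scanning runs left to right:
  i=0: run of 'F' x 4 -> '4F'
  i=4: run of 'H' x 10 -> '10H'
  i=14: run of 'D' x 1 -> '1D'

RLE = 4F10H1D


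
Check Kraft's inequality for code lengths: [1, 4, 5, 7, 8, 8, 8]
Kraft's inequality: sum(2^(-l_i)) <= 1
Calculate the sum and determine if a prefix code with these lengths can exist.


Sum = 2^(-1) + 2^(-4) + 2^(-5) + 2^(-7) + 2^(-8) + 2^(-8) + 2^(-8)
    = 0.5 + 0.0625 + 0.03125 + 0.0078125 + 0.00390625 + 0.00390625 + 0.00390625
    = 157/256 = 0.61328125
Since 0.61328125 <= 1, Kraft's inequality IS satisfied.
A prefix code with these lengths CAN exist.

Kraft sum = 0.61328125. Satisfied.


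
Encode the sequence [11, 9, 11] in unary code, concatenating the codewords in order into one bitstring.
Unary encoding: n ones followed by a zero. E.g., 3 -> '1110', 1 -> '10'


Encode each number as n ones followed by a terminating 0:
  11 -> 111111111110 (12 bits)
  9 -> 1111111110 (10 bits)
  11 -> 111111111110 (12 bits)
Total length = 12 + 10 + 12 = 34 bits.

Unary([11, 9, 11]) = 1111111111101111111110111111111110 (34 bits)


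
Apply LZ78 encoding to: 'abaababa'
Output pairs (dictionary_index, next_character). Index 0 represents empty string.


LZ78 encoding steps:
Dictionary: {0: ''}
Step 1: w='' (idx 0), next='a' -> output (0, 'a'), add 'a' as idx 1
Step 2: w='' (idx 0), next='b' -> output (0, 'b'), add 'b' as idx 2
Step 3: w='a' (idx 1), next='a' -> output (1, 'a'), add 'aa' as idx 3
Step 4: w='b' (idx 2), next='a' -> output (2, 'a'), add 'ba' as idx 4
Step 5: w='ba' (idx 4), end of input -> output (4, '')


Encoded: [(0, 'a'), (0, 'b'), (1, 'a'), (2, 'a'), (4, '')]


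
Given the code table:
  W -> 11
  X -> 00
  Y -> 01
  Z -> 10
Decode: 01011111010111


Decoding:
01 -> Y
01 -> Y
11 -> W
11 -> W
01 -> Y
01 -> Y
11 -> W


Result: YYWWYYW


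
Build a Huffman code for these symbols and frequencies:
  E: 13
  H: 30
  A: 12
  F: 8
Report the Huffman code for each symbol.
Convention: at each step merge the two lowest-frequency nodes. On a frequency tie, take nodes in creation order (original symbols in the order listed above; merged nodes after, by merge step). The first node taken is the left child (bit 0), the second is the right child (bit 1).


Huffman tree construction:
Step 1: Merge F(8) + A(12) = 20
Step 2: Merge E(13) + (F+A)(20) = 33
Step 3: Merge H(30) + (E+(F+A))(33) = 63
Read each symbol's code off the tree from the root (left child = 0, right child = 1).

Codes:
  E: 10 (length 2)
  H: 0 (length 1)
  A: 111 (length 3)
  F: 110 (length 3)
Average code length: 116/63 = 1.8413 bits/symbol


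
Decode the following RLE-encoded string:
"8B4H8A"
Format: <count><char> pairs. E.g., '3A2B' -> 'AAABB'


Expanding each <count><char> pair:
  8B -> 'BBBBBBBB'
  4H -> 'HHHH'
  8A -> 'AAAAAAAA'

Decoded = BBBBBBBBHHHHAAAAAAAA


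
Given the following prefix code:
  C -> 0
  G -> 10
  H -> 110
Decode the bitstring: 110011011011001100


Decoding step by step:
Bits 110 -> H
Bits 0 -> C
Bits 110 -> H
Bits 110 -> H
Bits 110 -> H
Bits 0 -> C
Bits 110 -> H
Bits 0 -> C


Decoded message: HCHHHCHC


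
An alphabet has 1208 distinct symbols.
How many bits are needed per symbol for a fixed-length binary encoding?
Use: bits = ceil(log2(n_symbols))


log2(1208) = 10.2384
Bracket: 2^10 = 1024 < 1208 <= 2^11 = 2048
So ceil(log2(1208)) = 11

bits = ceil(log2(1208)) = ceil(10.2384) = 11 bits


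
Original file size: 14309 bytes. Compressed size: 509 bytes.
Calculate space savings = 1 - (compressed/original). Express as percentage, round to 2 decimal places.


ratio = compressed/original = 509/14309 = 0.035572
savings = 1 - ratio = 1 - 0.035572 = 0.964428
as a percentage: 0.964428 * 100 = 96.44%

Space savings = 1 - 509/14309 = 96.44%


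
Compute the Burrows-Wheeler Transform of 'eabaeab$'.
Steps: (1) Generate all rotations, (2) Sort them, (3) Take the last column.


Rotations (sorted):
  0: $eabaeab -> last char: b
  1: ab$eabae -> last char: e
  2: abaeab$e -> last char: e
  3: aeab$eab -> last char: b
  4: b$eabaea -> last char: a
  5: baeab$ea -> last char: a
  6: eab$eaba -> last char: a
  7: eabaeab$ -> last char: $


BWT = beebaaa$


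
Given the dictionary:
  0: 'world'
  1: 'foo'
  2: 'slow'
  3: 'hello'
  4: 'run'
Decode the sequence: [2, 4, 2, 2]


Look up each index in the dictionary:
  2 -> 'slow'
  4 -> 'run'
  2 -> 'slow'
  2 -> 'slow'

Decoded: "slow run slow slow"


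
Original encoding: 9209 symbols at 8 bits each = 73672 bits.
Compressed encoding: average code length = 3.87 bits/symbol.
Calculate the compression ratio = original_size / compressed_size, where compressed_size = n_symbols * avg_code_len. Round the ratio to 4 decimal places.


original_size = n_symbols * orig_bits = 9209 * 8 = 73672 bits
compressed_size = n_symbols * avg_code_len = 9209 * 3.87 = 35638.83 bits
ratio = original_size / compressed_size = 73672 / 35638.83 = 2.0672

Compression ratio = 2.0672


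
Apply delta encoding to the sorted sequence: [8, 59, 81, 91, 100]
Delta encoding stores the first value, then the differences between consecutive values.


First value: 8
Deltas:
  59 - 8 = 51
  81 - 59 = 22
  91 - 81 = 10
  100 - 91 = 9


Delta encoded: [8, 51, 22, 10, 9]


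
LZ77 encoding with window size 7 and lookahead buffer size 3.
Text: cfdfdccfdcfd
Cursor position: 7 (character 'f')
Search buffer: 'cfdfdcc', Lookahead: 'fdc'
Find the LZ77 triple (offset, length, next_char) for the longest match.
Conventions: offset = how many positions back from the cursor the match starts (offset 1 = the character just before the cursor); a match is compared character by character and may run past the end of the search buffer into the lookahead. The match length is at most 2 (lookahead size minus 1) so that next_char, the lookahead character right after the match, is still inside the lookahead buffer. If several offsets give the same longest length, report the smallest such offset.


Try each offset into the search buffer:
  offset=1 (pos 6, char 'c'): match length 0
  offset=2 (pos 5, char 'c'): match length 0
  offset=3 (pos 4, char 'd'): match length 0
  offset=4 (pos 3, char 'f'): match length 2
  offset=5 (pos 2, char 'd'): match length 0
  offset=6 (pos 1, char 'f'): match length 2
  offset=7 (pos 0, char 'c'): match length 0
Longest match has length 2, found at offsets 4, 6; take the smallest, offset 4.
next_char = character at position 7 + 2 = 9 -> 'c'

Best match: offset=4, length=2 (matching 'fd' starting at position 3)
LZ77 triple: (4, 2, 'c')


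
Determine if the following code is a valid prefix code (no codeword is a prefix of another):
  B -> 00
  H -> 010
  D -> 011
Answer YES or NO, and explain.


Checking each pair (does one codeword prefix another?):
  B='00' vs H='010': no prefix
  B='00' vs D='011': no prefix
  H='010' vs B='00': no prefix
  H='010' vs D='011': no prefix
  D='011' vs B='00': no prefix
  D='011' vs H='010': no prefix
No violation found over all pairs.

YES -- this is a valid prefix code. No codeword is a prefix of any other codeword.


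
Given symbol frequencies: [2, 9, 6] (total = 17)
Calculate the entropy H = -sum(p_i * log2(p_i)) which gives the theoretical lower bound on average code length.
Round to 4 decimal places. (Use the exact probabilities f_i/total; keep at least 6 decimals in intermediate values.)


Per-symbol terms -p_i * log2(p_i) with p_i = f_i/17:
  p = 2/17 = 0.117647: log2(p) = -3.087463, -p*log2(p) = 0.363231
  p = 9/17 = 0.529412: log2(p) = -0.917538, -p*log2(p) = 0.485755
  p = 6/17 = 0.352941: log2(p) = -1.502500, -p*log2(p) = 0.530294
H = 0.363231 + 0.485755 + 0.530294 = 1.379280

H = 1.3793 bits/symbol


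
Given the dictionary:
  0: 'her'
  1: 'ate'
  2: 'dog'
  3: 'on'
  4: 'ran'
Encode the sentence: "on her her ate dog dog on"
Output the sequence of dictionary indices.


Look up each word in the dictionary:
  'on' -> 3
  'her' -> 0
  'her' -> 0
  'ate' -> 1
  'dog' -> 2
  'dog' -> 2
  'on' -> 3

Encoded: [3, 0, 0, 1, 2, 2, 3]


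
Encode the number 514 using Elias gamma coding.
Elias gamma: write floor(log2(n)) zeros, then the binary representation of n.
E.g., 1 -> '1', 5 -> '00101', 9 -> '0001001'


num_bits = floor(log2(514)) + 1 = 10
leading_zeros = num_bits - 1 = 9
binary(514) = 1000000010

Elias gamma(514) = '000000000' + '1000000010' = 0000000001000000010 (19 bits)


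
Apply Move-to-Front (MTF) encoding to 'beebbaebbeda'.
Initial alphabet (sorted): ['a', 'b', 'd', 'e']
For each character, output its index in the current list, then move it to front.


MTF encoding:
'b': index 1 in ['a', 'b', 'd', 'e'] -> ['b', 'a', 'd', 'e']
'e': index 3 in ['b', 'a', 'd', 'e'] -> ['e', 'b', 'a', 'd']
'e': index 0 in ['e', 'b', 'a', 'd'] -> ['e', 'b', 'a', 'd']
'b': index 1 in ['e', 'b', 'a', 'd'] -> ['b', 'e', 'a', 'd']
'b': index 0 in ['b', 'e', 'a', 'd'] -> ['b', 'e', 'a', 'd']
'a': index 2 in ['b', 'e', 'a', 'd'] -> ['a', 'b', 'e', 'd']
'e': index 2 in ['a', 'b', 'e', 'd'] -> ['e', 'a', 'b', 'd']
'b': index 2 in ['e', 'a', 'b', 'd'] -> ['b', 'e', 'a', 'd']
'b': index 0 in ['b', 'e', 'a', 'd'] -> ['b', 'e', 'a', 'd']
'e': index 1 in ['b', 'e', 'a', 'd'] -> ['e', 'b', 'a', 'd']
'd': index 3 in ['e', 'b', 'a', 'd'] -> ['d', 'e', 'b', 'a']
'a': index 3 in ['d', 'e', 'b', 'a'] -> ['a', 'd', 'e', 'b']


Output: [1, 3, 0, 1, 0, 2, 2, 2, 0, 1, 3, 3]


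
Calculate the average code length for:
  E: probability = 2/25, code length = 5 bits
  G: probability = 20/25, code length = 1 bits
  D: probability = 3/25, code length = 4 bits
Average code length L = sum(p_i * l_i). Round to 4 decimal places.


Weighted contributions p_i * l_i:
  E: (2/25) * 5 = 10/25
  G: (20/25) * 1 = 20/25
  D: (3/25) * 4 = 12/25
Sum = (10 + 20 + 12)/25 = 42/25

L = 42/25 = 1.6800 bits/symbol
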